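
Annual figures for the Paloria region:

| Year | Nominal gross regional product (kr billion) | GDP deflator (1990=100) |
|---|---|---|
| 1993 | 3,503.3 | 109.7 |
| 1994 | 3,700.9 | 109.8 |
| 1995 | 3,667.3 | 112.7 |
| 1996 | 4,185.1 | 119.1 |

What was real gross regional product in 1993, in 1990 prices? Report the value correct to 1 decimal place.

Real gross regional product 1993 = 3503.3 / 1.097 = 3193.53.

kr 3,193.5 billion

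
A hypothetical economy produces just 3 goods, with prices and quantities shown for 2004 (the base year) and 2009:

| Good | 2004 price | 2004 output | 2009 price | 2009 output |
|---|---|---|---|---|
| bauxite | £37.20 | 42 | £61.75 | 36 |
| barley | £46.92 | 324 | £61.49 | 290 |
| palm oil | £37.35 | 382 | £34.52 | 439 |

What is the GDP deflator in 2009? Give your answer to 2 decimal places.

Nominal GDP 2009 = 61.75·36 + 61.49·290 + 34.52·439 = 35209.38.
Real GDP 2009 (at 2004 prices) = 37.20·36 + 46.92·290 + 37.35·439 = 31342.65.
Deflator = Nominal/Real × 100 = 35209.38/31342.65 × 100 = 112.337.

112.34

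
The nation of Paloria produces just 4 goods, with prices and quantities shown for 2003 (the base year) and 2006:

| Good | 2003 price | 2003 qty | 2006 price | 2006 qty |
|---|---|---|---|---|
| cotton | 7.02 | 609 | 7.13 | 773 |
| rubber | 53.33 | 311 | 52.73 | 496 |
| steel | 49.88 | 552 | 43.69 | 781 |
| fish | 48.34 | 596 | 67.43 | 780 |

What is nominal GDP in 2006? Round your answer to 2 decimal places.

118382.86

Nominal GDP 2006 = Σ (p_2006 × q_2006) = 7.13·773 + 52.73·496 + 43.69·781 + 67.43·780 = 118382.86.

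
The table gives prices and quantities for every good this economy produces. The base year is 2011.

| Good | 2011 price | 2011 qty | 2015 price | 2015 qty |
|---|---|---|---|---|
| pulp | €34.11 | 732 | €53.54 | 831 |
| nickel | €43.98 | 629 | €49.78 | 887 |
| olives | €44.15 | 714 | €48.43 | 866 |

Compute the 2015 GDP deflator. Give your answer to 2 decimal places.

123.67

Nominal GDP 2015 = 53.54·831 + 49.78·887 + 48.43·866 = 130586.98.
Real GDP 2015 (at 2011 prices) = 34.11·831 + 43.98·887 + 44.15·866 = 105589.57.
Deflator = Nominal/Real × 100 = 130586.98/105589.57 × 100 = 123.674.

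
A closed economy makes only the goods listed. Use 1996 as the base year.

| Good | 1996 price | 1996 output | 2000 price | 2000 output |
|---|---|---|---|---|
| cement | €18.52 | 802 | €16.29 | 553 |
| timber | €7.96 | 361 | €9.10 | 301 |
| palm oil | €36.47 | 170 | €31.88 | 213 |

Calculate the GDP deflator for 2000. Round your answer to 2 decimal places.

Nominal GDP 2000 = 16.29·553 + 9.10·301 + 31.88·213 = 18537.91.
Real GDP 2000 (at 1996 prices) = 18.52·553 + 7.96·301 + 36.47·213 = 20405.63.
Deflator = Nominal/Real × 100 = 18537.91/20405.63 × 100 = 90.847.

90.85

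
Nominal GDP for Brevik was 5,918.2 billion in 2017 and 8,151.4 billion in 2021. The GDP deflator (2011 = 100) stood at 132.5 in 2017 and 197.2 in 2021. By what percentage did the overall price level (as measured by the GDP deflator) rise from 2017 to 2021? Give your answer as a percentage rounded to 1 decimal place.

Price-level change = 197.2 / 132.5 − 1 = 0.4883.

48.8%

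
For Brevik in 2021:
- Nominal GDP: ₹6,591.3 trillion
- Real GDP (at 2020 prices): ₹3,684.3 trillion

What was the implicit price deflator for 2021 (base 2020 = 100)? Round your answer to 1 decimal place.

implicit price deflator = (Nominal / Real) × 100 = 6591.3 / 3684.3 × 100 = 178.90.

178.9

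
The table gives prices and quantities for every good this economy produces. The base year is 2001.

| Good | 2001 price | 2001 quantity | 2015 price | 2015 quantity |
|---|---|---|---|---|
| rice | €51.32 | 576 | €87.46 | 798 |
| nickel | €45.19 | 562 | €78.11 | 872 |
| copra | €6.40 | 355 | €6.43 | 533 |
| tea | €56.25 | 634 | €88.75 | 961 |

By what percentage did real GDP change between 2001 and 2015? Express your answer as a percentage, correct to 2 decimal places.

48.37%

Real GDP 2001 = Nominal GDP 2001 = 51.32·576 + 45.19·562 + 6.40·355 + 56.25·634 = 92891.60.
Real GDP 2015 (at 2001 prices) = 51.32·798 + 45.19·872 + 6.40·533 + 56.25·961 = 137826.49.
Real growth = 137826.49/92891.60 − 1 = 0.4837.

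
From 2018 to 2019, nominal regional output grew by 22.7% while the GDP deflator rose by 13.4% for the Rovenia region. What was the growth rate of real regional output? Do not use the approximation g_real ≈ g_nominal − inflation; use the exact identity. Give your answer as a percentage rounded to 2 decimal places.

8.20%

(1 + g_nom) = (1 + g_real)(1 + π), so g_real = 1.2270 / 1.1340 − 1 = 0.08201.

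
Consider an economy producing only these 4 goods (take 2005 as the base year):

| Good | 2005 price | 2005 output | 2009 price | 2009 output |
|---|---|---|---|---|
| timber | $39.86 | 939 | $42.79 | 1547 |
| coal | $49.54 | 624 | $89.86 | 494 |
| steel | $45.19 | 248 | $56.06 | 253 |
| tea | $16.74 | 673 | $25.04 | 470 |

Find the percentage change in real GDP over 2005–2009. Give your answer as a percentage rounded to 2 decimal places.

16.10%

Real GDP 2005 = Nominal GDP 2005 = 39.86·939 + 49.54·624 + 45.19·248 + 16.74·673 = 90814.64.
Real GDP 2009 (at 2005 prices) = 39.86·1547 + 49.54·494 + 45.19·253 + 16.74·470 = 105437.05.
Real growth = 105437.05/90814.64 − 1 = 0.1610.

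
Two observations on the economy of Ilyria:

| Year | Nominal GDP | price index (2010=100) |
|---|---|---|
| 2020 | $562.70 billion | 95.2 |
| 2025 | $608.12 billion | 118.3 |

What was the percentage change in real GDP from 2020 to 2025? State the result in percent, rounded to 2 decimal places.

-13.03%

Deflate each year: 2020 → 562.70/0.952 = 591.07; 2025 → 608.12/1.183 = 514.05.
So real GDP changed by 514.05/591.07 − 1 = -0.1303, i.e. -13.03%.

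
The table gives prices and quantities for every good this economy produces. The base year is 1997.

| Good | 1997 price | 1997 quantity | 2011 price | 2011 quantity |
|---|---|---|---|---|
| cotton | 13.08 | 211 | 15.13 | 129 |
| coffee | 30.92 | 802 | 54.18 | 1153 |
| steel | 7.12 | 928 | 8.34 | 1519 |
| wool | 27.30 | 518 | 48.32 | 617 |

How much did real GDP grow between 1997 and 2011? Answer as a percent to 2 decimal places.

Real GDP 1997 = Nominal GDP 1997 = 13.08·211 + 30.92·802 + 7.12·928 + 27.30·518 = 48306.48.
Real GDP 2011 (at 1997 prices) = 13.08·129 + 30.92·1153 + 7.12·1519 + 27.30·617 = 64997.46.
Real growth = 64997.46/48306.48 − 1 = 0.3455.

34.55%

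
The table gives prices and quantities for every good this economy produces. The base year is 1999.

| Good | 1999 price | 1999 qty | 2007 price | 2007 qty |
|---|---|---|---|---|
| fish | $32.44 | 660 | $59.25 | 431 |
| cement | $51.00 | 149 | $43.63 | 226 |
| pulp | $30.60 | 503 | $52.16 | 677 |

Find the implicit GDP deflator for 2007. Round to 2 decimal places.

152.97

Nominal GDP 2007 = 59.25·431 + 43.63·226 + 52.16·677 = 70709.45.
Real GDP 2007 (at 1999 prices) = 32.44·431 + 51.00·226 + 30.60·677 = 46223.84.
Deflator = Nominal/Real × 100 = 70709.45/46223.84 × 100 = 152.972.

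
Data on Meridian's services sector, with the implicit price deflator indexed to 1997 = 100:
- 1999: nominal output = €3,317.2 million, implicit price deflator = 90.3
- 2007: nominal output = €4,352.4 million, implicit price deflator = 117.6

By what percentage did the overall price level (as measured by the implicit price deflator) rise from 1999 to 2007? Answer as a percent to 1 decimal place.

30.2%

Price-level change = 117.6 / 90.3 − 1 = 0.3023.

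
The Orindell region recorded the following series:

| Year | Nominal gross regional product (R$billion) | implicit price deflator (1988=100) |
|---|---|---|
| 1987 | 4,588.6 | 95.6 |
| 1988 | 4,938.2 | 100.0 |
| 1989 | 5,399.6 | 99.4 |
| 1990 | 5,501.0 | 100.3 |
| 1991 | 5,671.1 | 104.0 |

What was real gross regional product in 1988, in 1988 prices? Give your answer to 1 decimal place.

Real gross regional product 1988 = 4938.2 / 1.000 = 4938.20.

R$4,938.2 billion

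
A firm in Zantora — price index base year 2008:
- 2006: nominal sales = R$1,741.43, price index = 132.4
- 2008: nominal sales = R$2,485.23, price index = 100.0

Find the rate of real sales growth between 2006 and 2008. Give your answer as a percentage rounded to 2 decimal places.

Deflate each year: 2006 → 1741.43/1.324 = 1315.28; 2008 → 2485.23/1.000 = 2485.23.
So real sales changed by 2485.23/1315.28 − 1 = 0.8895, i.e. 88.95%.

88.95%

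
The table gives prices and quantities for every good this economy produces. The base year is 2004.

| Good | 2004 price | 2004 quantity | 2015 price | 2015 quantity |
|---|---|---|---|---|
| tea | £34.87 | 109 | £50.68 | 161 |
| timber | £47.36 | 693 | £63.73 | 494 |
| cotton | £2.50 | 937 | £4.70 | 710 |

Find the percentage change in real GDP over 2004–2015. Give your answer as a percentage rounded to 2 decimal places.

Real GDP 2004 = Nominal GDP 2004 = 34.87·109 + 47.36·693 + 2.50·937 = 38963.81.
Real GDP 2015 (at 2004 prices) = 34.87·161 + 47.36·494 + 2.50·710 = 30784.91.
Real growth = 30784.91/38963.81 − 1 = -0.2099.

-20.99%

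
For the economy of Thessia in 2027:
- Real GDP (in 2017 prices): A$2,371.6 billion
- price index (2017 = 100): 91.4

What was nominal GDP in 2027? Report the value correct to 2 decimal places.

A$2,167.64 billion

Nominal GDP = Real × (price index/100) = 2371.6 × 0.914 = 2167.64.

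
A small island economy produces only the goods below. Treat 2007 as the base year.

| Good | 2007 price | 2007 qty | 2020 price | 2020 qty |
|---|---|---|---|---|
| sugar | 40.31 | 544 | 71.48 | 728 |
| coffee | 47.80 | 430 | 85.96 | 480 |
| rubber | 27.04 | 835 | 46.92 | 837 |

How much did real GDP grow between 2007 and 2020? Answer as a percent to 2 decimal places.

Real GDP 2007 = Nominal GDP 2007 = 40.31·544 + 47.80·430 + 27.04·835 = 65061.04.
Real GDP 2020 (at 2007 prices) = 40.31·728 + 47.80·480 + 27.04·837 = 74922.16.
Real growth = 74922.16/65061.04 − 1 = 0.1516.

15.16%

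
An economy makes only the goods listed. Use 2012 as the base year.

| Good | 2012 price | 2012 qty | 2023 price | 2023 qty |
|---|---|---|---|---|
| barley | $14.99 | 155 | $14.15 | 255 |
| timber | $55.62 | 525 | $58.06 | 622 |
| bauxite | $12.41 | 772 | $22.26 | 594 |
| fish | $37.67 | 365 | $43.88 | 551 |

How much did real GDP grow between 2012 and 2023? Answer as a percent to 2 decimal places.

21.31%

Real GDP 2012 = Nominal GDP 2012 = 14.99·155 + 55.62·525 + 12.41·772 + 37.67·365 = 54854.02.
Real GDP 2023 (at 2012 prices) = 14.99·255 + 55.62·622 + 12.41·594 + 37.67·551 = 66545.80.
Real growth = 66545.80/54854.02 − 1 = 0.2131.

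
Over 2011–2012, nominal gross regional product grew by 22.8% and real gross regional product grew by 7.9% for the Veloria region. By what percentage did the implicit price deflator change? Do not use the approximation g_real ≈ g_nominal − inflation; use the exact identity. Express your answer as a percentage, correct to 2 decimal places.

(1 + g_nom) = (1 + g_real)(1 + π), so π = 1.2280 / 1.0790 − 1 = 0.13809.

13.81%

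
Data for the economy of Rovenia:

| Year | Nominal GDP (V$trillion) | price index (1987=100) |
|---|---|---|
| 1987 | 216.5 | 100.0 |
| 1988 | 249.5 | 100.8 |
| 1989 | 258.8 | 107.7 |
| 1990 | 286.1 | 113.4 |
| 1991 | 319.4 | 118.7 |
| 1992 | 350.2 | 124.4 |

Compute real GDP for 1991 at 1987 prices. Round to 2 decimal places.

V$269.08 trillion

Real GDP 1991 = 319.4 / 1.187 = 269.08.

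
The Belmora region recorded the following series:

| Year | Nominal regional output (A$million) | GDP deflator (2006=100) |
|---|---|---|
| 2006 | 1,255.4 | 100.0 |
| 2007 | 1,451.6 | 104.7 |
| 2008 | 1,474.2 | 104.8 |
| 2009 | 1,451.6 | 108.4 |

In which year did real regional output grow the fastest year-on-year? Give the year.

2007

2007: real = 1451.6/1.047 = 1386.44; growth vs 2006 (1255.40) = 10.44%.
2008: real = 1474.2/1.048 = 1406.68; growth vs 2007 (1386.44) = 1.46%.
2009: real = 1451.6/1.084 = 1339.11; growth vs 2008 (1406.68) = -4.80%.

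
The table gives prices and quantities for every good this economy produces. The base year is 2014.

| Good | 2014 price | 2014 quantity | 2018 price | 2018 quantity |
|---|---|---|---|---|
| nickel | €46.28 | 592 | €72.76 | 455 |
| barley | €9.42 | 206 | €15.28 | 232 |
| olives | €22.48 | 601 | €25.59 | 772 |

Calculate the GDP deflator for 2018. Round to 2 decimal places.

Nominal GDP 2018 = 72.76·455 + 15.28·232 + 25.59·772 = 56406.24.
Real GDP 2018 (at 2014 prices) = 46.28·455 + 9.42·232 + 22.48·772 = 40597.40.
Deflator = Nominal/Real × 100 = 56406.24/40597.40 × 100 = 138.941.

138.94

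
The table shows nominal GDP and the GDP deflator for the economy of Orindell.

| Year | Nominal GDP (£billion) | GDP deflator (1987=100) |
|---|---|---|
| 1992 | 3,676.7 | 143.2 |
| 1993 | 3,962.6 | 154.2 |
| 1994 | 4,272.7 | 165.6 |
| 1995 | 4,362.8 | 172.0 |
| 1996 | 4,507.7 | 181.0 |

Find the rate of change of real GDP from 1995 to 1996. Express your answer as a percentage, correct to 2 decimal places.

-1.82%

Real GDP 1995 = 4362.8/1.720 = 2536.51.
Real GDP 1996 = 4507.7/1.810 = 2490.44.
Change = 2490.44/2536.51 − 1 = -0.0182.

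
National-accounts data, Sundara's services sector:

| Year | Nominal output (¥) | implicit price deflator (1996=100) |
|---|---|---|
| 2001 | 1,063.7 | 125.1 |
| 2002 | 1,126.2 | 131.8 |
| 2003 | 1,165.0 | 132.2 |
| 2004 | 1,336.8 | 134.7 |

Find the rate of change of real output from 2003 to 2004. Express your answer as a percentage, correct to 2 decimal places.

12.62%

Real output 2003 = 1165.0/1.322 = 881.24.
Real output 2004 = 1336.8/1.347 = 992.43.
Change = 992.43/881.24 − 1 = 0.1262.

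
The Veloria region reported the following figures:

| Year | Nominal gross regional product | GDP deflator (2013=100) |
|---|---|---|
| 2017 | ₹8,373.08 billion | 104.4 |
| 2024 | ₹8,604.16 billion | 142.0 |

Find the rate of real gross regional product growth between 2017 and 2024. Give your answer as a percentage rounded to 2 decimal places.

Real gross regional product 2017 = 8373.08 / 1.044 = 8020.19.
Real gross regional product 2024 = 8604.16 / 1.420 = 6059.27.
Real growth = 6059.27 / 8020.19 − 1 = -0.2445.

-24.45%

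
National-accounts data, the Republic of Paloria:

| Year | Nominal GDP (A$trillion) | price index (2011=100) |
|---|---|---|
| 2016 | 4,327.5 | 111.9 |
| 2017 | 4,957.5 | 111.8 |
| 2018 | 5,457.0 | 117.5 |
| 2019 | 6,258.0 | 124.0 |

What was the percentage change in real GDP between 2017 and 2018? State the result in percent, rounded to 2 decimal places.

4.74%

Real GDP 2017 = 4957.5/1.118 = 4434.26.
Real GDP 2018 = 5457.0/1.175 = 4644.26.
Change = 4644.26/4434.26 − 1 = 0.0474.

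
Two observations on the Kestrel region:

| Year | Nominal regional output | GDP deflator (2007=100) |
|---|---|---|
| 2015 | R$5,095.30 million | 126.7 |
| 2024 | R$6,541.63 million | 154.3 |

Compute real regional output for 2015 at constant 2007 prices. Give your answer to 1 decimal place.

Real regional output = Nominal / (GDP deflator/100) = 5095.30 / 1.267 = 4021.55.

R$4,021.5 million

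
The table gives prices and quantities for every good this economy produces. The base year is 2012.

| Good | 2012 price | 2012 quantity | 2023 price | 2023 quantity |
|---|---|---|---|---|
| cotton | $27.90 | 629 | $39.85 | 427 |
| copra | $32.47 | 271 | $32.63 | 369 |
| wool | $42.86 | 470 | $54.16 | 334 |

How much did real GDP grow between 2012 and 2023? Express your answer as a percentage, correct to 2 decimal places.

-17.82%

Real GDP 2012 = Nominal GDP 2012 = 27.90·629 + 32.47·271 + 42.86·470 = 46492.67.
Real GDP 2023 (at 2012 prices) = 27.90·427 + 32.47·369 + 42.86·334 = 38209.97.
Real growth = 38209.97/46492.67 − 1 = -0.1782.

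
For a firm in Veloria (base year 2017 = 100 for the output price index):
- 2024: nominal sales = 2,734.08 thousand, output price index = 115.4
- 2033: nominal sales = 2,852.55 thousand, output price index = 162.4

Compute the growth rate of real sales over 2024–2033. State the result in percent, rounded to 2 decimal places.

Real sales 2024 = 2734.08 / 1.154 = 2369.22.
Real sales 2033 = 2852.55 / 1.624 = 1756.50.
Real growth = 1756.50 / 2369.22 − 1 = -0.2586.

-25.86%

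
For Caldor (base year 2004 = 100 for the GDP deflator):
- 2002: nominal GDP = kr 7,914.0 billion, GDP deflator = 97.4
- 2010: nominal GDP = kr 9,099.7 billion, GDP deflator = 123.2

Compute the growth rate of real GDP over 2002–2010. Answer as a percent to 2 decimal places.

-9.10%

Deflate each year: 2002 → 7914.0/0.974 = 8125.26; 2010 → 9099.7/1.232 = 7386.12.
So real GDP changed by 7386.12/8125.26 − 1 = -0.0910, i.e. -9.10%.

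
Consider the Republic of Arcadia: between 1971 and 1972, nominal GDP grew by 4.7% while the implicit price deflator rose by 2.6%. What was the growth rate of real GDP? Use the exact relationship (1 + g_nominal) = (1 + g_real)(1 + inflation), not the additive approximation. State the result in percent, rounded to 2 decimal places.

(1 + g_nom) = (1 + g_real)(1 + π), so g_real = 1.0470 / 1.0260 − 1 = 0.02047.

2.05%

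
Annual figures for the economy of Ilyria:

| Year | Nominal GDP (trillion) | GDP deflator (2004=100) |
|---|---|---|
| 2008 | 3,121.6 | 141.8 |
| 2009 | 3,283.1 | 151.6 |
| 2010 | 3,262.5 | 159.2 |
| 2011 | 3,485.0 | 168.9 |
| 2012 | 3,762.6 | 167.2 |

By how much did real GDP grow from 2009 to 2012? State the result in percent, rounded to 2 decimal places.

Real GDP 2009 = 3283.1/1.516 = 2165.63.
Real GDP 2012 = 3762.6/1.672 = 2250.36.
Change = 2250.36/2165.63 − 1 = 0.0391.

3.91%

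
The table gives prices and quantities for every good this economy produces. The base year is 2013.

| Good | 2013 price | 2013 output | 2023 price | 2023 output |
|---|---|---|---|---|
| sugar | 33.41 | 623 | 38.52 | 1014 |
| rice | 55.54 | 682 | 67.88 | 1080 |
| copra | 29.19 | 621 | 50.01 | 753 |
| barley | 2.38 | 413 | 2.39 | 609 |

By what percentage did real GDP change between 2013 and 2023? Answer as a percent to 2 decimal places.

Real GDP 2013 = Nominal GDP 2013 = 33.41·623 + 55.54·682 + 29.19·621 + 2.38·413 = 77802.64.
Real GDP 2023 (at 2013 prices) = 33.41·1014 + 55.54·1080 + 29.19·753 + 2.38·609 = 117290.43.
Real growth = 117290.43/77802.64 − 1 = 0.5075.

50.75%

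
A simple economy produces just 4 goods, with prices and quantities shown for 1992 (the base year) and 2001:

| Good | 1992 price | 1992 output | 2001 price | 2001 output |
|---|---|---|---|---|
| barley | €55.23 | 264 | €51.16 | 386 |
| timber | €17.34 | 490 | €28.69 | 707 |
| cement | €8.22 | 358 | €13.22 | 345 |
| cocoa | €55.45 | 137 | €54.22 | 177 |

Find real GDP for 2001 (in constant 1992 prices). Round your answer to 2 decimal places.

Real GDP 2001 = Σ (p_1992 × q_2001) = 55.23·386 + 17.34·707 + 8.22·345 + 55.45·177 = 46228.71.

€46228.71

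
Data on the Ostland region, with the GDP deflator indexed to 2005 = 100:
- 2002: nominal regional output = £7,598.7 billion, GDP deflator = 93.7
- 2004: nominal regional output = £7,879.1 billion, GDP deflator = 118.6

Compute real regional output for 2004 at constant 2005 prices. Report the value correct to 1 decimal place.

Real regional output = Nominal / (GDP deflator/100) = 7879.1 / 1.186 = 6643.42.

£6,643.4 billion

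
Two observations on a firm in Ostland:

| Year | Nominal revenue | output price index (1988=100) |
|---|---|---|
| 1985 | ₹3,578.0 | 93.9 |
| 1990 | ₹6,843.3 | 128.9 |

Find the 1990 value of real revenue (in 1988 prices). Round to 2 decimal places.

₹5,309.00

Real revenue = Nominal / (output price index/100) = 6843.3 / 1.289 = 5309.00.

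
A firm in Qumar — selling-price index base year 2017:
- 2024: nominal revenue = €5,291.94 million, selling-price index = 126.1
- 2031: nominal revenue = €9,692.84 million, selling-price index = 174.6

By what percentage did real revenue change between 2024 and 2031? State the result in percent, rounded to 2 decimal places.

32.28%

Deflate each year: 2024 → 5291.94/1.261 = 4196.62; 2031 → 9692.84/1.746 = 5551.45.
So real revenue changed by 5551.45/4196.62 − 1 = 0.3228, i.e. 32.28%.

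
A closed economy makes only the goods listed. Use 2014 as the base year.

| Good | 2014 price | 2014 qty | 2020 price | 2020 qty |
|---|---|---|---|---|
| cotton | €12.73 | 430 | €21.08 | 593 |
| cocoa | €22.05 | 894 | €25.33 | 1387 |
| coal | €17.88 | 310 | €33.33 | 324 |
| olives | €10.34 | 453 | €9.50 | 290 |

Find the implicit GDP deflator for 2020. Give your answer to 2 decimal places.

130.40

Nominal GDP 2020 = 21.08·593 + 25.33·1387 + 33.33·324 + 9.50·290 = 61187.07.
Real GDP 2020 (at 2014 prices) = 12.73·593 + 22.05·1387 + 17.88·324 + 10.34·290 = 46923.96.
Deflator = Nominal/Real × 100 = 61187.07/46923.96 × 100 = 130.396.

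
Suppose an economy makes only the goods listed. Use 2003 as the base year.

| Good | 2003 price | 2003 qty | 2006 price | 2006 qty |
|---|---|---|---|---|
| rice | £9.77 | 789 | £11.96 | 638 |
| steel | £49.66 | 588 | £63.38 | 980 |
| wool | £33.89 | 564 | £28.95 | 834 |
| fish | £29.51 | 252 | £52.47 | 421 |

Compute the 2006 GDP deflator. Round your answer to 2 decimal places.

Nominal GDP 2006 = 11.96·638 + 63.38·980 + 28.95·834 + 52.47·421 = 115977.05.
Real GDP 2006 (at 2003 prices) = 9.77·638 + 49.66·980 + 33.89·834 + 29.51·421 = 95588.03.
Deflator = Nominal/Real × 100 = 115977.05/95588.03 × 100 = 121.330.

121.33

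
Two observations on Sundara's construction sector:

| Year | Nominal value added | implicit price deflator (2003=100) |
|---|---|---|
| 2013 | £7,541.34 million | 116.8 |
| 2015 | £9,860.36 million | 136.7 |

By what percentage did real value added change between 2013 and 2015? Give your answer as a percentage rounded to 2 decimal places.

11.72%

Real value added 2013 = 7541.34 / 1.168 = 6456.63.
Real value added 2015 = 9860.36 / 1.367 = 7213.14.
Real growth = 7213.14 / 6456.63 − 1 = 0.1172.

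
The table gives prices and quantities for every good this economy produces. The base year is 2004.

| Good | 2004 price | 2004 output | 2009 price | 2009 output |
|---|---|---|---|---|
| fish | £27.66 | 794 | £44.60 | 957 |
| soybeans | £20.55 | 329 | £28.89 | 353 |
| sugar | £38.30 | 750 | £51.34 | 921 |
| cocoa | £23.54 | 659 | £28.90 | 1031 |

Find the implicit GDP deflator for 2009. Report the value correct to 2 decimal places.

Nominal GDP 2009 = 44.60·957 + 28.89·353 + 51.34·921 + 28.90·1031 = 129960.41.
Real GDP 2009 (at 2004 prices) = 27.66·957 + 20.55·353 + 38.30·921 + 23.54·1031 = 93268.81.
Deflator = Nominal/Real × 100 = 129960.41/93268.81 × 100 = 139.340.

139.34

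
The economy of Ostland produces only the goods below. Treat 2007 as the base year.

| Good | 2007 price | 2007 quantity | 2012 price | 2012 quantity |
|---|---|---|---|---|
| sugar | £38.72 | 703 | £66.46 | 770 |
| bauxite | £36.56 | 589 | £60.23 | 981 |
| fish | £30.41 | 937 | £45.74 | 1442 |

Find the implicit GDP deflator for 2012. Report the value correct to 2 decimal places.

Nominal GDP 2012 = 66.46·770 + 60.23·981 + 45.74·1442 = 176216.91.
Real GDP 2012 (at 2007 prices) = 38.72·770 + 36.56·981 + 30.41·1442 = 109530.98.
Deflator = Nominal/Real × 100 = 176216.91/109530.98 × 100 = 160.883.

160.88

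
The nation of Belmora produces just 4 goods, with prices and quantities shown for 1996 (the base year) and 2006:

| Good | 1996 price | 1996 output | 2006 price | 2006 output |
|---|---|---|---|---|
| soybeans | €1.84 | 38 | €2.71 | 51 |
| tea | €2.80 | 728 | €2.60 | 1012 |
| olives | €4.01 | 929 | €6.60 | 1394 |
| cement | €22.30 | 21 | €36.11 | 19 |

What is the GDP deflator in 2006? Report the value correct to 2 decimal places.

Nominal GDP 2006 = 2.71·51 + 2.60·1012 + 6.60·1394 + 36.11·19 = 12655.90.
Real GDP 2006 (at 1996 prices) = 1.84·51 + 2.80·1012 + 4.01·1394 + 22.30·19 = 8941.08.
Deflator = Nominal/Real × 100 = 12655.90/8941.08 × 100 = 141.548.

141.55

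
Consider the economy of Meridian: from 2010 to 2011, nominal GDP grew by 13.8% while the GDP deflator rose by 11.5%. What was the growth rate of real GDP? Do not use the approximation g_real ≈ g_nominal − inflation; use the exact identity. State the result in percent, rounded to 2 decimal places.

(1 + g_nom) = (1 + g_real)(1 + π), so g_real = 1.1380 / 1.1150 − 1 = 0.02063.

2.06%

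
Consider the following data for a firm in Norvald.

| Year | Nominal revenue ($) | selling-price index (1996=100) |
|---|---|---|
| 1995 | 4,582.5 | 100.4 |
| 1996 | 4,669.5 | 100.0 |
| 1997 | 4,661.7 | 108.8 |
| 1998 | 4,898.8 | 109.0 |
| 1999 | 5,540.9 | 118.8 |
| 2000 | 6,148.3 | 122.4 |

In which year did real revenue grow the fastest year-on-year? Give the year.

2000

1996: real = 4669.5/1.000 = 4669.50; growth vs 1995 (4564.24) = 2.31%.
1997: real = 4661.7/1.088 = 4284.65; growth vs 1996 (4669.50) = -8.24%.
1998: real = 4898.8/1.090 = 4494.31; growth vs 1997 (4284.65) = 4.89%.
1999: real = 5540.9/1.188 = 4664.06; growth vs 1998 (4494.31) = 3.78%.
2000: real = 6148.3/1.224 = 5023.12; growth vs 1999 (4664.06) = 7.70%.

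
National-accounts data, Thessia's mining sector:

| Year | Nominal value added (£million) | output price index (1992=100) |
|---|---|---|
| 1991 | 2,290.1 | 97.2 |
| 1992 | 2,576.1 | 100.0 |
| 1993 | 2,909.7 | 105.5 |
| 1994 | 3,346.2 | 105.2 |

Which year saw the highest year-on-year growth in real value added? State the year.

1994

1992: real = 2576.1/1.000 = 2576.10; growth vs 1991 (2356.07) = 9.34%.
1993: real = 2909.7/1.055 = 2758.01; growth vs 1992 (2576.10) = 7.06%.
1994: real = 3346.2/1.052 = 3180.80; growth vs 1993 (2758.01) = 15.33%.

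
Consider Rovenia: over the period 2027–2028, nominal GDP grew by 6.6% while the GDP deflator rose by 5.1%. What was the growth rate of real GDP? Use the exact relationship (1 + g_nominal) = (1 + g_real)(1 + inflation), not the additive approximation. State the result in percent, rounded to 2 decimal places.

1.43%

(1 + g_nom) = (1 + g_real)(1 + π), so g_real = 1.0660 / 1.0510 − 1 = 0.01427.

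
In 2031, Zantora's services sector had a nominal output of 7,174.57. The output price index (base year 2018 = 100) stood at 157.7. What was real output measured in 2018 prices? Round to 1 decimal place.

Real output = Nominal / (output price index/100) = 7174.57 / 1.577 = 4549.51.

4,549.5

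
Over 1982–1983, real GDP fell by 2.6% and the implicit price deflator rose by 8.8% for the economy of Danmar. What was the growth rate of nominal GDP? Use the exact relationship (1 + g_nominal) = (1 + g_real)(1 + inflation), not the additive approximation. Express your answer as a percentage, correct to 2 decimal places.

(1 + g_nom) = (1 + g_real)(1 + π) = 0.9740 × 1.0880 = 1.05971.

5.97%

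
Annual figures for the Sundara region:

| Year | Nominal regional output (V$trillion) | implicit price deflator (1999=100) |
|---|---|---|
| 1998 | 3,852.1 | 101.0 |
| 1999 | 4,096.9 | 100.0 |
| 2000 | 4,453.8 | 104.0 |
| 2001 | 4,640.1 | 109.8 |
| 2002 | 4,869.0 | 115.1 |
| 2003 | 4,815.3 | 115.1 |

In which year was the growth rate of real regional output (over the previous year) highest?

1999

1999: real = 4096.9/1.000 = 4096.90; growth vs 1998 (3813.96) = 7.42%.
2000: real = 4453.8/1.040 = 4282.50; growth vs 1999 (4096.90) = 4.53%.
2001: real = 4640.1/1.098 = 4225.96; growth vs 2000 (4282.50) = -1.32%.
2002: real = 4869.0/1.151 = 4230.23; growth vs 2001 (4225.96) = 0.10%.
2003: real = 4815.3/1.151 = 4183.58; growth vs 2002 (4230.23) = -1.10%.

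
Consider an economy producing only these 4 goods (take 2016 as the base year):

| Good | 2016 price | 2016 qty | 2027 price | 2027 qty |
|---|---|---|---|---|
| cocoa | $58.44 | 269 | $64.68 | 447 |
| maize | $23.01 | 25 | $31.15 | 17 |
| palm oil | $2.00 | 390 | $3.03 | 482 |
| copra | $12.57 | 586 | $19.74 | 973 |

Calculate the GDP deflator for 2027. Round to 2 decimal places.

126.19

Nominal GDP 2027 = 64.68·447 + 31.15·17 + 3.03·482 + 19.74·973 = 50108.99.
Real GDP 2027 (at 2016 prices) = 58.44·447 + 23.01·17 + 2.00·482 + 12.57·973 = 39708.46.
Deflator = Nominal/Real × 100 = 50108.99/39708.46 × 100 = 126.192.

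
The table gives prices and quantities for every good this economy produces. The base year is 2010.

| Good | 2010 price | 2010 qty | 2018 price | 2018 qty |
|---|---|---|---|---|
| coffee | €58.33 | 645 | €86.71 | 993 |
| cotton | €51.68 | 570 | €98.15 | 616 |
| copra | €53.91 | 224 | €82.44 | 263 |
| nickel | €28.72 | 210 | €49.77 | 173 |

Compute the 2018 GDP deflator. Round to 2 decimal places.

Nominal GDP 2018 = 86.71·993 + 98.15·616 + 82.44·263 + 49.77·173 = 176855.36.
Real GDP 2018 (at 2010 prices) = 58.33·993 + 51.68·616 + 53.91·263 + 28.72·173 = 108903.46.
Deflator = Nominal/Real × 100 = 176855.36/108903.46 × 100 = 162.396.

162.40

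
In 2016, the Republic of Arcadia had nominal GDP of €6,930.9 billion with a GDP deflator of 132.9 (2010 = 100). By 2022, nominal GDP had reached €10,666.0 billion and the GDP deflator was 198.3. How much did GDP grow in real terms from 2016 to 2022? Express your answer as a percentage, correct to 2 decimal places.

3.14%

Real GDP 2016 = 6930.9 / 1.329 = 5215.12.
Real GDP 2022 = 10666.0 / 1.983 = 5378.72.
Real growth = 5378.72 / 5215.12 − 1 = 0.0314.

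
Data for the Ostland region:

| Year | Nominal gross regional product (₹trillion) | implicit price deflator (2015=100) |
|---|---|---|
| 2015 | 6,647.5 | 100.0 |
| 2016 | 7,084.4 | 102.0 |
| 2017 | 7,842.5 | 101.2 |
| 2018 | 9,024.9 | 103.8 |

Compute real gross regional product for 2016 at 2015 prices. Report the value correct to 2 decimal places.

Real gross regional product 2016 = 7084.4 / 1.020 = 6945.49.

₹6,945.49 trillion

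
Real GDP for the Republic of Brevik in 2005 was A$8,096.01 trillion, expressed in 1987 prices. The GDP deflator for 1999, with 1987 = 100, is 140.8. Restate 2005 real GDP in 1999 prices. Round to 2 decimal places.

A$11,399.18 trillion

Real GDP in 1999 prices = Real GDP in 1987 prices × (P_1999/P_1987) = 8096.01 × 1.408 = 11399.18.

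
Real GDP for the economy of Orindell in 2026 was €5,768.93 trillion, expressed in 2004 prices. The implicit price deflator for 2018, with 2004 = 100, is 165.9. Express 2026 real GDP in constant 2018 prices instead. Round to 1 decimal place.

€9,570.7 trillion

Real GDP in 2018 prices = Real GDP in 2004 prices × (P_2018/P_2004) = 5768.93 × 1.659 = 9570.65.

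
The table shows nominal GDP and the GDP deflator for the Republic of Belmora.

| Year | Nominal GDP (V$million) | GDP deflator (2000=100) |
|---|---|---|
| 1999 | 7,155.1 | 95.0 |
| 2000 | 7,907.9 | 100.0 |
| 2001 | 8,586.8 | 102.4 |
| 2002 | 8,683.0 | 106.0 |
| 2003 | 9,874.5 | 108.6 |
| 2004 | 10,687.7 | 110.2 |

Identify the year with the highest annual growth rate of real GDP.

2000: real = 7907.9/1.000 = 7907.90; growth vs 1999 (7531.68) = 5.00%.
2001: real = 8586.8/1.024 = 8385.55; growth vs 2000 (7907.90) = 6.04%.
2002: real = 8683.0/1.060 = 8191.51; growth vs 2001 (8385.55) = -2.31%.
2003: real = 9874.5/1.086 = 9092.54; growth vs 2002 (8191.51) = 11.00%.
2004: real = 10687.7/1.102 = 9698.46; growth vs 2003 (9092.54) = 6.66%.

2003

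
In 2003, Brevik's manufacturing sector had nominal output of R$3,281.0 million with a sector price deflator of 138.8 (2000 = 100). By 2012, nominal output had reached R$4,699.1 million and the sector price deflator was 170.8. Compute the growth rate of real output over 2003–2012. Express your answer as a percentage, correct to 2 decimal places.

Real output 2003 = 3281.0 / 1.388 = 2363.83.
Real output 2012 = 4699.1 / 1.708 = 2751.23.
Real growth = 2751.23 / 2363.83 − 1 = 0.1639.

16.39%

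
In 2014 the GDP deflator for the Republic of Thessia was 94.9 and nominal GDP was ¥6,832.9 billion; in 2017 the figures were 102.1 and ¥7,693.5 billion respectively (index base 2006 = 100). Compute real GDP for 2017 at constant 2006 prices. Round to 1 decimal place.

¥7,535.3 billion

Real GDP = Nominal / (GDP deflator/100) = 7693.5 / 1.021 = 7535.26.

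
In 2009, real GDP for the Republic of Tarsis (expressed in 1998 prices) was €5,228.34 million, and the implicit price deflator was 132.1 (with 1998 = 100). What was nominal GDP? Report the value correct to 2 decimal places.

Nominal GDP = Real × (implicit price deflator/100) = 5228.34 × 1.321 = 6906.64.

€6,906.64 million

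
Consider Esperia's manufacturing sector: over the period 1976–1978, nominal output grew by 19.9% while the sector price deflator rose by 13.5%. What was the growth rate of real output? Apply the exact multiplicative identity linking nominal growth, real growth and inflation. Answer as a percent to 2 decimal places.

(1 + g_nom) = (1 + g_real)(1 + π), so g_real = 1.1990 / 1.1350 − 1 = 0.05639.

5.64%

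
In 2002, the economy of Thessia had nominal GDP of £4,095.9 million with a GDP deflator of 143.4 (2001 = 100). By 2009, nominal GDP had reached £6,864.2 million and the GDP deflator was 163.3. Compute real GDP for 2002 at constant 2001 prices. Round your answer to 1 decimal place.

£2,856.3 million

Real GDP = Nominal / (GDP deflator/100) = 4095.9 / 1.434 = 2856.28.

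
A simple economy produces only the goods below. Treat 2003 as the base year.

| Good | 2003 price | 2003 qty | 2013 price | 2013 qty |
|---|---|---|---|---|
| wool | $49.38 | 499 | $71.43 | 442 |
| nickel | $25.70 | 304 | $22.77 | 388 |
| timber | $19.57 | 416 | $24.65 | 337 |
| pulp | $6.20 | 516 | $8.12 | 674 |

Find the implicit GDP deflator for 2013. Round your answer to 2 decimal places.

Nominal GDP 2013 = 71.43·442 + 22.77·388 + 24.65·337 + 8.12·674 = 54186.75.
Real GDP 2013 (at 2003 prices) = 49.38·442 + 25.70·388 + 19.57·337 + 6.20·674 = 42571.45.
Deflator = Nominal/Real × 100 = 54186.75/42571.45 × 100 = 127.284.

127.28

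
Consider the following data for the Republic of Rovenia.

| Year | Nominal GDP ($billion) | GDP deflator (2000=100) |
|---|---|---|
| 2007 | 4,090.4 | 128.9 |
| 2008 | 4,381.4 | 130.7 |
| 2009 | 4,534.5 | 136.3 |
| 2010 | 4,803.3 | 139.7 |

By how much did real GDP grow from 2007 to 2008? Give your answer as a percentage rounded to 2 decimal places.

Real GDP 2007 = 4090.4/1.289 = 3173.31.
Real GDP 2008 = 4381.4/1.307 = 3352.26.
Change = 3352.26/3173.31 − 1 = 0.0564.

5.64%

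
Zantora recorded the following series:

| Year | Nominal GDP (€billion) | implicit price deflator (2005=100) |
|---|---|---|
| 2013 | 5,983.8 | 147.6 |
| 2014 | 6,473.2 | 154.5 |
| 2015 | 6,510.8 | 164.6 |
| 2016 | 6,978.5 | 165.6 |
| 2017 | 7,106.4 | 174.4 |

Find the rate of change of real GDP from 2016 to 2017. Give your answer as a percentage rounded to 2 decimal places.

Real GDP 2016 = 6978.5/1.656 = 4214.07.
Real GDP 2017 = 7106.4/1.744 = 4074.77.
Change = 4074.77/4214.07 − 1 = -0.0331.

-3.31%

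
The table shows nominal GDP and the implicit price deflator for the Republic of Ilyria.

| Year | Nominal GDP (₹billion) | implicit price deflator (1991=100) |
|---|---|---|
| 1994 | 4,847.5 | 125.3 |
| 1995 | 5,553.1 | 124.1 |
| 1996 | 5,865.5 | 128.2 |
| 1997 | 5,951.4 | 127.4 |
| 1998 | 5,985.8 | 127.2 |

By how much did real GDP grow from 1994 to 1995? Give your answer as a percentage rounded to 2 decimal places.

Real GDP 1994 = 4847.5/1.253 = 3868.72.
Real GDP 1995 = 5553.1/1.241 = 4474.70.
Change = 4474.70/3868.72 − 1 = 0.1566.

15.66%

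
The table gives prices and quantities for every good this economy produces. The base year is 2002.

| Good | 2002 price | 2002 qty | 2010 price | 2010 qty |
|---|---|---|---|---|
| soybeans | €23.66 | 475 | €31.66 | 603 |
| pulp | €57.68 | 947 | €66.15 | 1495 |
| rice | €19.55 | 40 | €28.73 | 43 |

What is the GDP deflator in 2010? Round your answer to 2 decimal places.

Nominal GDP 2010 = 31.66·603 + 66.15·1495 + 28.73·43 = 119220.62.
Real GDP 2010 (at 2002 prices) = 23.66·603 + 57.68·1495 + 19.55·43 = 101339.23.
Deflator = Nominal/Real × 100 = 119220.62/101339.23 × 100 = 117.645.

117.65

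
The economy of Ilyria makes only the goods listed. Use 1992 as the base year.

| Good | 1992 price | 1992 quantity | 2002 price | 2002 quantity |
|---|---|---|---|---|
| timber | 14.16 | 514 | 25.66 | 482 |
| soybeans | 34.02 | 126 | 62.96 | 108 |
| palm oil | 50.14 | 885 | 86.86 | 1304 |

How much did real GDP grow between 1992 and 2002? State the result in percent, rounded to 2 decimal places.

35.65%

Real GDP 1992 = Nominal GDP 1992 = 14.16·514 + 34.02·126 + 50.14·885 = 55938.66.
Real GDP 2002 (at 1992 prices) = 14.16·482 + 34.02·108 + 50.14·1304 = 75881.84.
Real growth = 75881.84/55938.66 − 1 = 0.3565.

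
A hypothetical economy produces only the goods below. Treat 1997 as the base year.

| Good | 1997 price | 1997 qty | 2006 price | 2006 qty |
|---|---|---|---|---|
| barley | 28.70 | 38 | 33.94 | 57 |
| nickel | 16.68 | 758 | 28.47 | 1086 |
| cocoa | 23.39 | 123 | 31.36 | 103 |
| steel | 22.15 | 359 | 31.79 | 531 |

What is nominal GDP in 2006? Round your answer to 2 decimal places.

52963.57

Nominal GDP 2006 = Σ (p_2006 × q_2006) = 33.94·57 + 28.47·1086 + 31.36·103 + 31.79·531 = 52963.57.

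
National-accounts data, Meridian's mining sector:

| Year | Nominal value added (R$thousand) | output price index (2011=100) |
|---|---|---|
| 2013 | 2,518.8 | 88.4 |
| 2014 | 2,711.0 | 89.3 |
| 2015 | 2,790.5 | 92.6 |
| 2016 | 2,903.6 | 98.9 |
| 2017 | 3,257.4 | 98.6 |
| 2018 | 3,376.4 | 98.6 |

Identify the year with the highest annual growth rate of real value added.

2014: real = 2711.0/0.893 = 3035.83; growth vs 2013 (2849.32) = 6.55%.
2015: real = 2790.5/0.926 = 3013.50; growth vs 2014 (3035.83) = -0.74%.
2016: real = 2903.6/0.989 = 2935.89; growth vs 2015 (3013.50) = -2.58%.
2017: real = 3257.4/0.986 = 3303.65; growth vs 2016 (2935.89) = 12.53%.
2018: real = 3376.4/0.986 = 3424.34; growth vs 2017 (3303.65) = 3.65%.

2017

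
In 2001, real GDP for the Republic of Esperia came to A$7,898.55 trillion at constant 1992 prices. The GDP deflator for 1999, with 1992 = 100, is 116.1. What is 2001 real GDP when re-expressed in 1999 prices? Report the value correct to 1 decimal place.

Real GDP in 1999 prices = Real GDP in 1992 prices × (P_1999/P_1992) = 7898.55 × 1.161 = 9170.22.

A$9,170.2 trillion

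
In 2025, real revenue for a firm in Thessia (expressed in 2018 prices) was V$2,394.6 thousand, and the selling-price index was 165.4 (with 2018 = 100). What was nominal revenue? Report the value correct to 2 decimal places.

Nominal revenue = Real × (selling-price index/100) = 2394.6 × 1.654 = 3960.67.

V$3,960.67 thousand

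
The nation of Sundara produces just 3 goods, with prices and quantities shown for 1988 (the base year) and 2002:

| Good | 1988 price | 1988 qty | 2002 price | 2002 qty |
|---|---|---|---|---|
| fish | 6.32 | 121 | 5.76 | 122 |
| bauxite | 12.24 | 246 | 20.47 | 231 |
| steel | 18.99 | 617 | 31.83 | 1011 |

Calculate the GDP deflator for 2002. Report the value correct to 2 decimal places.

Nominal GDP 2002 = 5.76·122 + 20.47·231 + 31.83·1011 = 37611.42.
Real GDP 2002 (at 1988 prices) = 6.32·122 + 12.24·231 + 18.99·1011 = 22797.37.
Deflator = Nominal/Real × 100 = 37611.42/22797.37 × 100 = 164.981.

164.98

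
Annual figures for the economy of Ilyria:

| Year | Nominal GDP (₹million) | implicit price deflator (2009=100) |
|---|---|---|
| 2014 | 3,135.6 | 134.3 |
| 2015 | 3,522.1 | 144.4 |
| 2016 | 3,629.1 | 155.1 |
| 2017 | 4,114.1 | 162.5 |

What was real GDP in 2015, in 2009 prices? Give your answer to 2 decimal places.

₹2,439.13 million

Real GDP 2015 = 3522.1 / 1.444 = 2439.13.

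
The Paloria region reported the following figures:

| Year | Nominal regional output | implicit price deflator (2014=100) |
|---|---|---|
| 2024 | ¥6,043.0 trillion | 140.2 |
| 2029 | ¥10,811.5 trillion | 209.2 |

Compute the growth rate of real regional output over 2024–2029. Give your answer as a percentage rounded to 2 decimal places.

Real regional output 2024 = 6043.0 / 1.402 = 4310.27.
Real regional output 2029 = 10811.5 / 2.092 = 5168.02.
Real growth = 5168.02 / 4310.27 − 1 = 0.1990.

19.90%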